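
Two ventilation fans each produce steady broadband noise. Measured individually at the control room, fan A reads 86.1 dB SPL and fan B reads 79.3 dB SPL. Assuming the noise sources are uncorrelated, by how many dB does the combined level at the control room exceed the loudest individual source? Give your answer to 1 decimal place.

Incoherent sources sum as intensities:
L_total = 10·log₁₀(10^(86.1/10) + 10^(79.3/10)) = 86.92 dB SPL.
Excess over the loudest (86.1 dB): 86.92 − 86.1 = 0.8 dB.

0.8 dB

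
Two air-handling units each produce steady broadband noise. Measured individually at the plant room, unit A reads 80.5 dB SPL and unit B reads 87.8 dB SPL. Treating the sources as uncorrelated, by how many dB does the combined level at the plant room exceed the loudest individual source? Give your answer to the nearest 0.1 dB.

Incoherent sources sum as intensities:
L_total = 10·log₁₀(10^(80.5/10) + 10^(87.8/10)) = 88.54 dB SPL.
Excess over the loudest (87.8 dB): 88.54 − 87.8 = 0.7 dB.

0.7 dB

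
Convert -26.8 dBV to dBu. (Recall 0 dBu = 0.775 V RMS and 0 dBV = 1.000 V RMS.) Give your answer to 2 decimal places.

-24.59 dBu

The offset between the scales is 20·log₁₀(0.775/1.000) = −2.214 dB.
So dBu = -26.8 + 2.214 = -24.59 dBu.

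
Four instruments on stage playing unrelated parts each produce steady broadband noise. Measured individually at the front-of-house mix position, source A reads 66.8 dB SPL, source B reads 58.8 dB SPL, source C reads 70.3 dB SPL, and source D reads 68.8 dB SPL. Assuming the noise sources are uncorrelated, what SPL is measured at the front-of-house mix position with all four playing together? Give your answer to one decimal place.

Add the sources as powers (linear), then convert back to dB:
L_total = 10·log₁₀(10^(66.8/10) + 10^(58.8/10) + 10^(70.3/10) + 10^(68.8/10)) = 10·log₁₀(23850000) = 73.8 dB SPL.

73.8 dB SPL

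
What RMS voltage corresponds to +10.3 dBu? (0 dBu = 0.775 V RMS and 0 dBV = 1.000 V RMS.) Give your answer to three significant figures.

V = 0.775 V × 10^(+10.3/20).
= 0.775 × 3.273 = 2.54 V.

2.54 V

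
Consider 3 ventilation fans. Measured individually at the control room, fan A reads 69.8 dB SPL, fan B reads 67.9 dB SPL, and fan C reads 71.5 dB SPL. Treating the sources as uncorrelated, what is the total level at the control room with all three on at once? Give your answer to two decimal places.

Incoherent sources sum as intensities:
L_total = 10·log₁₀(10^(69.8/10) + 10^(67.9/10) + 10^(71.5/10)) = 10·log₁₀(29840000) = 74.75 dB SPL.

74.75 dB SPL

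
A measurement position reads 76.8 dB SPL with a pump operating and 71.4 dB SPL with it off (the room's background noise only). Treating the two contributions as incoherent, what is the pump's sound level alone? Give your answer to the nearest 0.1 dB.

Subtract intensities: L_src = 10·log₁₀(10^(L_total/10) − 10^(L_bg/10)).
L_src = 10·log₁₀(10^(76.8/10) − 10^(71.4/10)) = 10·log₁₀(34060000) = 75.3 dB SPL.

75.3 dB SPL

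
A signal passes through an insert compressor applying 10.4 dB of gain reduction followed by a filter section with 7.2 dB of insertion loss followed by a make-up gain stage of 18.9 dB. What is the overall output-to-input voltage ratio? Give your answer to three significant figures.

1.16

Net gain = (−10.4) + (−7.2) + 18.9 = 1.3 dB.
Voltage ratio = 10^(1.3/20) = 1.16.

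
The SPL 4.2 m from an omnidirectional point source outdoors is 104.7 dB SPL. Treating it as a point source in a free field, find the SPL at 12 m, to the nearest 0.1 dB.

95.6 dB SPL

For a point source in a free field, ΔL = −20·log₁₀(d₂/d₁).
ΔL = −20·log₁₀(12/4.2) = -9.12 dB, so L₂ = 104.7 + (-9.12) = 95.6 dB SPL.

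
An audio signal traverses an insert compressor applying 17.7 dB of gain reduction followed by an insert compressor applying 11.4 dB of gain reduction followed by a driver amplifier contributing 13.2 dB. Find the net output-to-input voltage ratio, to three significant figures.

Net gain = (−17.7) + (−11.4) + 13.2 = -15.9 dB.
Voltage ratio = 10^(-15.9/20) = 0.160.

0.160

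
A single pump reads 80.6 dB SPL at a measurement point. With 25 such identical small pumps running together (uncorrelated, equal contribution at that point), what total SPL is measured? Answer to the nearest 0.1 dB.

25 equal incoherent sources raise the level by 10·log₁₀(25) = 13.98 dB.
L_total = 80.6 + 13.98 = 94.6 dB SPL.

94.6 dB SPL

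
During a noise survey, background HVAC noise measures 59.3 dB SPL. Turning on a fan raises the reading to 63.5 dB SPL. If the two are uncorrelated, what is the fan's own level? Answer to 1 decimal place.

61.4 dB SPL

Background correction is a power subtraction:
L_src = 10·log₁₀(10^(63.5/10) − 10^(59.3/10)) = 10·log₁₀(1388000) = 61.4 dB SPL.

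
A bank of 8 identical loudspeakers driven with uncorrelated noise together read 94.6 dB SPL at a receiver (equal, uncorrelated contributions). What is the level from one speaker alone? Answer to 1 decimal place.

85.6 dB SPL

8 equal incoherent sources add 10·log₁₀(8) = 9.03 dB over one source.
L_one = 94.6 − 9.03 = 85.6 dB SPL.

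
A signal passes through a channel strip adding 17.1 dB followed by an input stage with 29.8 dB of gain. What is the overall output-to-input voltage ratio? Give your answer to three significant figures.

Net gain = 17.1 + 29.8 = 46.9 dB.
Voltage ratio = 10^(46.9/20) = 221.

221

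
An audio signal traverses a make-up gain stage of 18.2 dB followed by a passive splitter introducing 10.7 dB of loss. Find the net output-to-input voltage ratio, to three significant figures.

2.37

Net gain = 18.2 + (−10.7) = 7.5 dB.
Voltage ratio = 10^(7.5/20) = 2.37.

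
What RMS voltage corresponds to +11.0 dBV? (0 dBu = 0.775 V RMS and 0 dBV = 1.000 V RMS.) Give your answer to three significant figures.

3.55 V

V = 1.000 V × 10^(+11.0/20).
= 1.000 × 3.548 = 3.55 V.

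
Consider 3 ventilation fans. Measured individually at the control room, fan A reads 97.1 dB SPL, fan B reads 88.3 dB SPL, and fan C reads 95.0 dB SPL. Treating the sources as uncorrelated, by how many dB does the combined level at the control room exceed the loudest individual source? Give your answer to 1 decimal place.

Add the sources as powers (linear), then convert back to dB:
L_total = 10·log₁₀(10^(97.1/10) + 10^(88.3/10) + 10^(95.0/10)) = 99.53 dB SPL.
Excess over the loudest (97.1 dB): 99.53 − 97.1 = 2.4 dB.

2.4 dB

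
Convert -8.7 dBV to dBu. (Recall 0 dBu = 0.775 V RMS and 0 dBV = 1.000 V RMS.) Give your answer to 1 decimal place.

-6.5 dBu

The offset between the scales is 20·log₁₀(0.775/1.000) = −2.214 dB.
So dBu = -8.7 + 2.214 = -6.5 dBu.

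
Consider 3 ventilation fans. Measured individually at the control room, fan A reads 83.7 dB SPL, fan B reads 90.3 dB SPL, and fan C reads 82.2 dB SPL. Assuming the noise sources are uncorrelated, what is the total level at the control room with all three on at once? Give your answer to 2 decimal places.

Incoherent sources sum as intensities:
L_total = 10·log₁₀(10^(83.7/10) + 10^(90.3/10) + 10^(82.2/10)) = 10·log₁₀(1472000000) = 91.68 dB SPL.

91.68 dB SPL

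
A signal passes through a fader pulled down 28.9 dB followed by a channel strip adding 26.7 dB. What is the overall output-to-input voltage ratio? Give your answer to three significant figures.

0.776

Net gain = (−28.9) + 26.7 = -2.2 dB.
Voltage ratio = 10^(-2.2/20) = 0.776.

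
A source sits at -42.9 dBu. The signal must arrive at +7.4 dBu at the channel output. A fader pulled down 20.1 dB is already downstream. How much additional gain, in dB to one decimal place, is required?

70.4 dB

The required make-up gain is the shortfall in the dB sum.
G = +7.4 − (-42.9) + 20.1 = 70.4 dB.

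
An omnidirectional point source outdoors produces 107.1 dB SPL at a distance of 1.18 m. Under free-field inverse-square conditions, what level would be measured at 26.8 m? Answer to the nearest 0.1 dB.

For a point source in a free field, ΔL = −20·log₁₀(d₂/d₁).
ΔL = −20·log₁₀(26.8/1.18) = -27.13 dB, so L₂ = 107.1 + (-27.13) = 80.0 dB SPL.

80.0 dB SPL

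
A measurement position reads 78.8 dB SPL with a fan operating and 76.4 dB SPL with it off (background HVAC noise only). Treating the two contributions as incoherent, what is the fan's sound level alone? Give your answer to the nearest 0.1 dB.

Remove the background by subtracting linear intensities:
L_src = 10·log₁₀(10^(78.8/10) − 10^(76.4/10)) = 10·log₁₀(32210000) = 75.1 dB SPL.

75.1 dB SPL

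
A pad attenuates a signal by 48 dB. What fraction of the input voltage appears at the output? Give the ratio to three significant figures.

0.00398

Voltage ratio = 10^(dB/20).
10^(-48/20) = 10^(-2.400) = 0.00398.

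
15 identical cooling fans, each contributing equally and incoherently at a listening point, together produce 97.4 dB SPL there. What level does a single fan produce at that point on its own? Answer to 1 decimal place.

15 equal incoherent sources add 10·log₁₀(15) = 11.76 dB over one source.
L_one = 97.4 − 11.76 = 85.6 dB SPL.

85.6 dB SPL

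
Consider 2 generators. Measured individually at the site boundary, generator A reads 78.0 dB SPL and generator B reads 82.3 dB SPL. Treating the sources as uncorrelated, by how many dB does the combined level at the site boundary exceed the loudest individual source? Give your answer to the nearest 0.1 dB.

1.4 dB

Incoherent sources sum as intensities:
L_total = 10·log₁₀(10^(78.0/10) + 10^(82.3/10)) = 83.67 dB SPL.
Excess over the loudest (82.3 dB): 83.67 − 82.3 = 1.4 dB.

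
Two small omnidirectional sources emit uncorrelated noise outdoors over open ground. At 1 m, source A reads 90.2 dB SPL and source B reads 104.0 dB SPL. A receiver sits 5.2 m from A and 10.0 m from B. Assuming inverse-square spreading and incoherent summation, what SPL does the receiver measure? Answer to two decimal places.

84.62 dB SPL

At the listener: L_A = 90.2 − 20·log₁₀(5.2) = 75.880 dB; L_B = 104.0 − 20·log₁₀(10.0) = 84.000 dB.
Combined: 10·log₁₀(10^(75.880/10)+10^(84.000/10)) = 84.62 dB SPL.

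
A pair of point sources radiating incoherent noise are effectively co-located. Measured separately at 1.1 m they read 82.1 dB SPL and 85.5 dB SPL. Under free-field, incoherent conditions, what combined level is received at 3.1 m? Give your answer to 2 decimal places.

Combined at 1.1 m: 10·log₁₀(10^(82.1/10)+10^(85.5/10)) = 87.135 dB SPL.
Then apply −20·log₁₀(3.1/1.1) = -8.999 dB → 78.14 dB SPL.

78.14 dB SPL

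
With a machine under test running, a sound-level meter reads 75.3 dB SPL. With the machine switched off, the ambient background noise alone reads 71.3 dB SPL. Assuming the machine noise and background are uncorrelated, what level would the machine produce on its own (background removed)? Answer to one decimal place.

Background correction is a power subtraction:
L_src = 10·log₁₀(10^(75.3/10) − 10^(71.3/10)) = 10·log₁₀(20390000) = 73.1 dB SPL.

73.1 dB SPL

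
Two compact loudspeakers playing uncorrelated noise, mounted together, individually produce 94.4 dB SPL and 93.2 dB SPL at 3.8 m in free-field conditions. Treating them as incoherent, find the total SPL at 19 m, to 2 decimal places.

82.87 dB SPL

Combined at 3.8 m: 10·log₁₀(10^(94.4/10)+10^(93.2/10)) = 96.852 dB SPL.
Then apply −20·log₁₀(19/3.8) = -13.979 dB → 82.87 dB SPL.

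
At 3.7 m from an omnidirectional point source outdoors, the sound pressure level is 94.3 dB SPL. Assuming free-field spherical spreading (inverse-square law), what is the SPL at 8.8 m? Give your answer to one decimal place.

Inverse-square spreading gives ΔL = −20·log₁₀(d₂/d₁).
ΔL = −20·log₁₀(8.8/3.7) = -7.53 dB, so L₂ = 94.3 + (-7.53) = 86.8 dB SPL.

86.8 dB SPL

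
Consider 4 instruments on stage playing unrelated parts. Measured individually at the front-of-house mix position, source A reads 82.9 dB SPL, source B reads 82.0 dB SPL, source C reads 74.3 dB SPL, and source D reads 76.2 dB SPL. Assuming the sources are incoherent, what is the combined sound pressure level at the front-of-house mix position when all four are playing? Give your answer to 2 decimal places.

Incoherent sources sum as intensities:
L_total = 10·log₁₀(10^(82.9/10) + 10^(82.0/10) + 10^(74.3/10) + 10^(76.2/10)) = 10·log₁₀(422100000) = 86.25 dB SPL.

86.25 dB SPL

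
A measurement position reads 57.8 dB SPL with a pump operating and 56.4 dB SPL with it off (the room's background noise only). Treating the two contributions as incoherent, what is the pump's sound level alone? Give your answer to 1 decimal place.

Remove the background by subtracting linear intensities:
L_src = 10·log₁₀(10^(57.8/10) − 10^(56.4/10)) = 10·log₁₀(166000) = 52.2 dB SPL.

52.2 dB SPL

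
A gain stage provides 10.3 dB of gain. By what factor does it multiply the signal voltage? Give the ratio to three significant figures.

3.27

Voltage ratio = 10^(dB/20).
10^(10.3/20) = 10^(0.5150) = 3.27.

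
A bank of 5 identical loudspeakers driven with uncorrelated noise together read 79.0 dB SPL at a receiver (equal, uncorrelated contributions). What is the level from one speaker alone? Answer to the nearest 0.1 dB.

5 equal incoherent sources add 10·log₁₀(5) = 6.99 dB over one source.
L_one = 79.0 − 6.99 = 72.0 dB SPL.

72.0 dB SPL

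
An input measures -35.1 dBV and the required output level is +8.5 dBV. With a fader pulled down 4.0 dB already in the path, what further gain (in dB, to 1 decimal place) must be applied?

The required make-up gain is the shortfall in the dB sum.
G = +8.5 − (-35.1) + 4.0 = 47.6 dB.

47.6 dB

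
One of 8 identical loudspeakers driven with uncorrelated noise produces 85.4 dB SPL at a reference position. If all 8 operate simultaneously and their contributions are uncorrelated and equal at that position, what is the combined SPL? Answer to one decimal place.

8 equal incoherent sources raise the level by 10·log₁₀(8) = 9.03 dB.
L_total = 85.4 + 9.03 = 94.4 dB SPL.

94.4 dB SPL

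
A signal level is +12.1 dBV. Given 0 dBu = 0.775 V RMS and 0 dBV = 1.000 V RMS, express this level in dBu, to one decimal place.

The offset between the scales is 20·log₁₀(0.775/1.000) = −2.214 dB.
So dBu = +12.1 + 2.214 = +14.3 dBu.

+14.3 dBu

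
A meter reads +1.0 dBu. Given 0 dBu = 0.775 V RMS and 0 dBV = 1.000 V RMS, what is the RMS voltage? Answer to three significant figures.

V = 0.775 V × 10^(+1.0/20).
= 0.775 × 1.122 = 0.870 V.

0.870 V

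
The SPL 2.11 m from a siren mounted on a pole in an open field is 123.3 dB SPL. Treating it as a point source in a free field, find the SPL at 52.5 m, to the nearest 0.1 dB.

95.4 dB SPL

For a point source in a free field, ΔL = −20·log₁₀(d₂/d₁).
ΔL = −20·log₁₀(52.5/2.11) = -27.92 dB, so L₂ = 123.3 + (-27.92) = 95.4 dB SPL.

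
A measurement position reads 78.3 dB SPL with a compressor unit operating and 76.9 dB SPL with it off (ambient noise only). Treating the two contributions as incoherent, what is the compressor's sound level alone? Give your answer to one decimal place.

72.7 dB SPL

Remove the background by subtracting linear intensities:
L_src = 10·log₁₀(10^(78.3/10) − 10^(76.9/10)) = 10·log₁₀(18630000) = 72.7 dB SPL.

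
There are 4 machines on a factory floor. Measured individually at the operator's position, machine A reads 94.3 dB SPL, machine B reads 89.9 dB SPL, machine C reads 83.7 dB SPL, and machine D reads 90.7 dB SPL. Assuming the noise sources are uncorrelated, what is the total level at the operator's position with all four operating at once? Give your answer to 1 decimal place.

97.1 dB SPL

Add the sources as powers (linear), then convert back to dB:
L_total = 10·log₁₀(10^(94.3/10) + 10^(89.9/10) + 10^(83.7/10) + 10^(90.7/10)) = 10·log₁₀(5078000000) = 97.1 dB SPL.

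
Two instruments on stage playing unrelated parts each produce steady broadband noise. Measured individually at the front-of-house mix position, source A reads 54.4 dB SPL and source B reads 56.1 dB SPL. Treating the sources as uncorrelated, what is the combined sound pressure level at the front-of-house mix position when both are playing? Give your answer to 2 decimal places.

58.34 dB SPL

Incoherent sources sum as intensities:
L_total = 10·log₁₀(10^(54.4/10) + 10^(56.1/10)) = 10·log₁₀(682800) = 58.34 dB SPL.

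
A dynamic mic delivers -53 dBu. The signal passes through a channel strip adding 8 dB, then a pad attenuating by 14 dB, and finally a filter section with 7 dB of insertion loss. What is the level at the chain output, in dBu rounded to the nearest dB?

Cascaded gains and losses add directly in dB.
-53 + 8 − 14 − 7 = -66 dBu.

-66 dBu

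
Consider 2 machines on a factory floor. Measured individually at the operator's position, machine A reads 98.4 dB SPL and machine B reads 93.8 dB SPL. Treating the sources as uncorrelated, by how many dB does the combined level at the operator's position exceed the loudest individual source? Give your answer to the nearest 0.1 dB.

1.3 dB

Uncorrelated sources add in intensity (power), not in dB.
L_total = 10·log₁₀(10^(98.4/10) + 10^(93.8/10)) = 99.69 dB SPL.
Excess over the loudest (98.4 dB): 99.69 − 98.4 = 1.3 dB.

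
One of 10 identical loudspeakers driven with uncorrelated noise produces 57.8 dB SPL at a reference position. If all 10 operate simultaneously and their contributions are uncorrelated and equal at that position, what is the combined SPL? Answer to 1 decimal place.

67.8 dB SPL

10 equal incoherent sources raise the level by 10·log₁₀(10) = 10.00 dB.
L_total = 57.8 + 10.00 = 67.8 dB SPL.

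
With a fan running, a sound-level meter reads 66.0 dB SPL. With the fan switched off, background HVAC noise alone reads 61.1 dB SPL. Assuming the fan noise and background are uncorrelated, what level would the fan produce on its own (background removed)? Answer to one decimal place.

Background correction is a power subtraction:
L_src = 10·log₁₀(10^(66.0/10) − 10^(61.1/10)) = 10·log₁₀(2693000) = 64.3 dB SPL.

64.3 dB SPL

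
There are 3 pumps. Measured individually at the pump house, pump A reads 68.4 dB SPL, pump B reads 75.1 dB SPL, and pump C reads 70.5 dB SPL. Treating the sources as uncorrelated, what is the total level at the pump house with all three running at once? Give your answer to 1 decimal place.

Add the sources as powers (linear), then convert back to dB:
L_total = 10·log₁₀(10^(68.4/10) + 10^(75.1/10) + 10^(70.5/10)) = 10·log₁₀(50500000) = 77.0 dB SPL.

77.0 dB SPL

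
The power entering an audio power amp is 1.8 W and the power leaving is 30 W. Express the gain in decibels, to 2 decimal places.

12.22 dB

Power ratio → dB uses the 10·log₁₀ form:
10·log₁₀(30/1.8) = 10·log₁₀(16.67) = 12.22 dB.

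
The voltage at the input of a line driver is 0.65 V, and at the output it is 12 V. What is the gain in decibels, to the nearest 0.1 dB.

For a voltage ratio, dB = 20·log₁₀(V₂/V₁).
20·log₁₀(12/0.65) = 20·log₁₀(18.46) = 25.3 dB.

25.3 dB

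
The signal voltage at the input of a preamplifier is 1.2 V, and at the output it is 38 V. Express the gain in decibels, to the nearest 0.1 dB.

30.0 dB

Voltage ratio → dB uses the 20·log₁₀ form:
20·log₁₀(38/1.2) = 20·log₁₀(31.67) = 30.0 dB.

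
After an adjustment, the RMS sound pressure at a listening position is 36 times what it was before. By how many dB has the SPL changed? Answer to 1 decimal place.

31.1 dB

SPL change from a pressure ratio uses the 20·log₁₀ form:
20·log₁₀(36) = 31.1 dB.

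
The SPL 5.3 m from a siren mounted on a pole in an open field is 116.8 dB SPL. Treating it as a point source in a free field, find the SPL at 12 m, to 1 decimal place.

109.7 dB SPL

For a point source in a free field, ΔL = −20·log₁₀(d₂/d₁).
ΔL = −20·log₁₀(12/5.3) = -7.10 dB, so L₂ = 116.8 + (-7.10) = 109.7 dB SPL.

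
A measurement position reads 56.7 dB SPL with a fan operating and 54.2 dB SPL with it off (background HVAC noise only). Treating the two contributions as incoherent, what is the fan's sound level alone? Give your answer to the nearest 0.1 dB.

Remove the background by subtracting linear intensities:
L_src = 10·log₁₀(10^(56.7/10) − 10^(54.2/10)) = 10·log₁₀(204700) = 53.1 dB SPL.

53.1 dB SPL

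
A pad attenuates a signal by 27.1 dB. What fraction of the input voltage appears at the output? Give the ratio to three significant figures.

0.0442

Voltage ratio = 10^(dB/20).
10^(-27.1/20) = 10^(-1.355) = 0.0442.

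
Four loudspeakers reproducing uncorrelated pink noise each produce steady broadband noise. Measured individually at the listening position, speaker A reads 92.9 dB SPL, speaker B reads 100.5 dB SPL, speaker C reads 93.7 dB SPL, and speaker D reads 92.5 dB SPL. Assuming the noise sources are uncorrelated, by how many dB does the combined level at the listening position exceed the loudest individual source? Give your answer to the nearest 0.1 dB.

Uncorrelated sources add in intensity (power), not in dB.
L_total = 10·log₁₀(10^(92.9/10) + 10^(100.5/10) + 10^(93.7/10) + 10^(92.5/10)) = 102.38 dB SPL.
Excess over the loudest (100.5 dB): 102.38 − 100.5 = 1.9 dB.

1.9 dB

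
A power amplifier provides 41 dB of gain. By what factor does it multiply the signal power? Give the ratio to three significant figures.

12600

Power ratio = 10^(dB/10).
10^(41/10) = 10^(4.100) = 12600.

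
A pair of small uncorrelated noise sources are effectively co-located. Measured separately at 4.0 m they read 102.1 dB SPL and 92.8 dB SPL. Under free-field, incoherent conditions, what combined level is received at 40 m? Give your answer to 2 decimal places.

82.58 dB SPL

Combined at 4.0 m: 10·log₁₀(10^(102.1/10)+10^(92.8/10)) = 102.582 dB SPL.
Then apply −20·log₁₀(40/4.0) = -20.000 dB → 82.58 dB SPL.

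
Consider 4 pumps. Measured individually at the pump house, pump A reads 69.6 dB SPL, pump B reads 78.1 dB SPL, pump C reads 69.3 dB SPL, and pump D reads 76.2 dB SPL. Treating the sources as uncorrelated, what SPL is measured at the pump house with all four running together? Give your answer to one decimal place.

80.9 dB SPL

Incoherent sources sum as intensities:
L_total = 10·log₁₀(10^(69.6/10) + 10^(78.1/10) + 10^(69.3/10) + 10^(76.2/10)) = 10·log₁₀(123900000) = 80.9 dB SPL.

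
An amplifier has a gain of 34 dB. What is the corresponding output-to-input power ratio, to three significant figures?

2510

Power ratio = 10^(dB/10).
10^(34/10) = 10^(3.400) = 2510.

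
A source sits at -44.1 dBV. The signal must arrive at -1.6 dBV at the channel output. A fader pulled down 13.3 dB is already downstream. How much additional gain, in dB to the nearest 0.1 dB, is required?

The required make-up gain is the shortfall in the dB sum.
G = -1.6 − (-44.1) + 13.3 = 55.8 dB.

55.8 dB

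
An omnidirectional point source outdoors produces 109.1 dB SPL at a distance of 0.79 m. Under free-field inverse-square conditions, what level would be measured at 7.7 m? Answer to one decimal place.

Free-field point source: level drops by 20·log₁₀ of the distance ratio.
ΔL = −20·log₁₀(7.7/0.79) = -19.78 dB, so L₂ = 109.1 + (-19.78) = 89.3 dB SPL.

89.3 dB SPL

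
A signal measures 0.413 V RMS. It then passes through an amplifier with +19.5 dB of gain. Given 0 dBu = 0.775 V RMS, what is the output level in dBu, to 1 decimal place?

+14.0 dBu

Input level: 20·log₁₀(0.413/0.775) = -5.47 dBu.
Output: -5.47 + 19.5 = +14.0 dBu.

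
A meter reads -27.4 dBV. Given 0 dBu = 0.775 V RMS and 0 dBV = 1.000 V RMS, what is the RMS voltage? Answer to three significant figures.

V = 1.000 V × 10^(-27.4/20).
= 1.000 × 0.04266 = 0.0427 V.

0.0427 V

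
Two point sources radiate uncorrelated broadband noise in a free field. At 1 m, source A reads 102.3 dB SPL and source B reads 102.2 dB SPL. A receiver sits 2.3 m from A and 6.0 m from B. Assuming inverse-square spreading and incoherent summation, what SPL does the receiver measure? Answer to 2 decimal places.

95.65 dB SPL

At the listener: L_A = 102.3 − 20·log₁₀(2.3) = 95.065 dB; L_B = 102.2 − 20·log₁₀(6.0) = 86.637 dB.
Combined: 10·log₁₀(10^(95.065/10)+10^(86.637/10)) = 95.65 dB SPL.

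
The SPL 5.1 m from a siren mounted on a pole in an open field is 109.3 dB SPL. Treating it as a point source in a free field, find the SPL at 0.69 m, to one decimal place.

Inverse-square spreading gives ΔL = −20·log₁₀(d₂/d₁).
ΔL = −20·log₁₀(0.69/5.1) = 17.37 dB, so L₂ = 109.3 + (17.37) = 126.7 dB SPL.

126.7 dB SPL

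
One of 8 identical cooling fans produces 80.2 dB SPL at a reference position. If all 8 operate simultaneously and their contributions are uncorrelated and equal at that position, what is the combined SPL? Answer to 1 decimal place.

89.2 dB SPL

8 equal incoherent sources raise the level by 10·log₁₀(8) = 9.03 dB.
L_total = 80.2 + 9.03 = 89.2 dB SPL.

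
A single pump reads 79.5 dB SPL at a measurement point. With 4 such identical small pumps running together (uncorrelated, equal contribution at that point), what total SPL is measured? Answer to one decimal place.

85.5 dB SPL

4 equal incoherent sources raise the level by 10·log₁₀(4) = 6.02 dB.
L_total = 79.5 + 6.02 = 85.5 dB SPL.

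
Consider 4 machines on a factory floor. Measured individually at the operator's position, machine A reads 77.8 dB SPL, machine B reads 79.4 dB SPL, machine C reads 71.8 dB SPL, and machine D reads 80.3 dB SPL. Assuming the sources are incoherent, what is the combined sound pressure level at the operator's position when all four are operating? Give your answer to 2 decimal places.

Incoherent sources sum as intensities:
L_total = 10·log₁₀(10^(77.8/10) + 10^(79.4/10) + 10^(71.8/10) + 10^(80.3/10)) = 10·log₁₀(269600000) = 84.31 dB SPL.

84.31 dB SPL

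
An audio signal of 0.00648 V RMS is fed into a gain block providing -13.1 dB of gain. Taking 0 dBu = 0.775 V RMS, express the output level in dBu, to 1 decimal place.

-54.7 dBu

Input level: 20·log₁₀(0.00648/0.775) = -41.55 dBu.
Output: -41.55 − 13.1 = -54.7 dBu.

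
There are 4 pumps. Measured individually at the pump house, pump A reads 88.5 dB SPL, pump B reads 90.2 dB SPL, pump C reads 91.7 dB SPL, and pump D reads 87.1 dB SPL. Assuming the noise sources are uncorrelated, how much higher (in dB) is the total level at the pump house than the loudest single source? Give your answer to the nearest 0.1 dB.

Add the sources as powers (linear), then convert back to dB:
L_total = 10·log₁₀(10^(88.5/10) + 10^(90.2/10) + 10^(91.7/10) + 10^(87.1/10)) = 95.74 dB SPL.
Excess over the loudest (91.7 dB): 95.74 − 91.7 = 4.0 dB.

4.0 dB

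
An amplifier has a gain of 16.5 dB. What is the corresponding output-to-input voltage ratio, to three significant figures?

Voltage ratio = 10^(dB/20).
10^(16.5/20) = 10^(0.8250) = 6.68.

6.68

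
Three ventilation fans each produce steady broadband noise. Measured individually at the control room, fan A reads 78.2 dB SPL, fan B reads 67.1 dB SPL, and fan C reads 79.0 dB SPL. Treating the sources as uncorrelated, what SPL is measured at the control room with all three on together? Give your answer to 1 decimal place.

81.8 dB SPL

Incoherent sources sum as intensities:
L_total = 10·log₁₀(10^(78.2/10) + 10^(67.1/10) + 10^(79.0/10)) = 10·log₁₀(150600000) = 81.8 dB SPL.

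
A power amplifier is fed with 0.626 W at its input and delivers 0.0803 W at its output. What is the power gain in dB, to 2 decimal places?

-8.92 dB

Power ratio → dB uses the 10·log₁₀ form:
10·log₁₀(0.0803/0.626) = 10·log₁₀(0.1283) = -8.92 dB.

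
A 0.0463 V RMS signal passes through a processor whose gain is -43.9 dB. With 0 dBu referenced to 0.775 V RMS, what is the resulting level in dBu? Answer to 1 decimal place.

Input level: 20·log₁₀(0.0463/0.775) = -24.47 dBu.
Output: -24.47 − 43.9 = -68.4 dBu.

-68.4 dBu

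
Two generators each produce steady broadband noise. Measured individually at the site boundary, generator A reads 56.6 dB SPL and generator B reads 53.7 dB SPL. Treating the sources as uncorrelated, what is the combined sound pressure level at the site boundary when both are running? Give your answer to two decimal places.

58.40 dB SPL

Uncorrelated sources add in intensity (power), not in dB.
L_total = 10·log₁₀(10^(56.6/10) + 10^(53.7/10)) = 10·log₁₀(691500) = 58.40 dB SPL.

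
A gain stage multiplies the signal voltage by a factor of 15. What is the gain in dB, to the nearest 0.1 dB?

23.5 dB

Voltage is an amplitude quantity, so gain = 20·log₁₀(V_out/V_in).
20·log₁₀(15) = 23.5 dB.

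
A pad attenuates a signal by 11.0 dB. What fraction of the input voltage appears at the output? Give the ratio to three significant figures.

Voltage ratio = 10^(dB/20).
10^(-11.0/20) = 10^(-0.5500) = 0.282.

0.282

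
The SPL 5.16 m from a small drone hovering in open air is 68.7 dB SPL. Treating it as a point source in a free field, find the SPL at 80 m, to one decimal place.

44.9 dB SPL

For a point source in a free field, ΔL = −20·log₁₀(d₂/d₁).
ΔL = −20·log₁₀(80/5.16) = -23.81 dB, so L₂ = 68.7 + (-23.81) = 44.9 dB SPL.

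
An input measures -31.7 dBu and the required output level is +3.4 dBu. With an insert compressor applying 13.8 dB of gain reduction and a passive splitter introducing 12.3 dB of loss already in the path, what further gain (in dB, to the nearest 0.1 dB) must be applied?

61.2 dB

The required make-up gain is the shortfall in the dB sum.
G = +3.4 − (-31.7) + 13.8 + 12.3 = 61.2 dB.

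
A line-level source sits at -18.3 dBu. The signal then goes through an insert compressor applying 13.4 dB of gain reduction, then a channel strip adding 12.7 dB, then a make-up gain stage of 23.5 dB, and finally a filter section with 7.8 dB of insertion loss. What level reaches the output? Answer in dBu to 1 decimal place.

Cascaded gains and losses add directly in dB.
-18.3 − 13.4 + 12.7 + 23.5 − 7.8 = -3.3 dBu.

-3.3 dBu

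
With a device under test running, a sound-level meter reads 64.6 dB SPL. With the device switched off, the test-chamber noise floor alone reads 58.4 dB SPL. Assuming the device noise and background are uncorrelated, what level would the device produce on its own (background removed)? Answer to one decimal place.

63.4 dB SPL

Subtract intensities: L_src = 10·log₁₀(10^(L_total/10) − 10^(L_bg/10)).
L_src = 10·log₁₀(10^(64.6/10) − 10^(58.4/10)) = 10·log₁₀(2192000) = 63.4 dB SPL.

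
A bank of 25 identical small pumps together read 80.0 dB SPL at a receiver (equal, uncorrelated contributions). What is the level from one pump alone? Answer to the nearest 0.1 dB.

66.0 dB SPL

25 equal incoherent sources add 10·log₁₀(25) = 13.98 dB over one source.
L_one = 80.0 − 13.98 = 66.0 dB SPL.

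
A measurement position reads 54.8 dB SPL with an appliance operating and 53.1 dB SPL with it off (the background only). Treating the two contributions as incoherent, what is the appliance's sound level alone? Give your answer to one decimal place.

Subtract intensities: L_src = 10·log₁₀(10^(L_total/10) − 10^(L_bg/10)).
L_src = 10·log₁₀(10^(54.8/10) − 10^(53.1/10)) = 10·log₁₀(97820) = 49.9 dB SPL.

49.9 dB SPL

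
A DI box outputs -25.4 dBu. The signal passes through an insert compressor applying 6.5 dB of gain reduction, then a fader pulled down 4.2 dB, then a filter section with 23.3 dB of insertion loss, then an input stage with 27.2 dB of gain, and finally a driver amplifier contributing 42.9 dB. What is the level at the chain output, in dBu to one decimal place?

+10.7 dBu

In dB, series stages simply add:
-25.4 − 6.5 − 4.2 − 23.3 + 27.2 + 42.9 = +10.7 dBu.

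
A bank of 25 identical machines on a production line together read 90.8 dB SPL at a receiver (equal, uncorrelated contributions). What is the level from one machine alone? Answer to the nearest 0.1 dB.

25 equal incoherent sources add 10·log₁₀(25) = 13.98 dB over one source.
L_one = 90.8 − 13.98 = 76.8 dB SPL.

76.8 dB SPL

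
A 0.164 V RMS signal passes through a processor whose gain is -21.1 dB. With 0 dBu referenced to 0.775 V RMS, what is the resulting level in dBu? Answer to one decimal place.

-34.6 dBu

Input level: 20·log₁₀(0.164/0.775) = -13.49 dBu.
Output: -13.49 − 21.1 = -34.6 dBu.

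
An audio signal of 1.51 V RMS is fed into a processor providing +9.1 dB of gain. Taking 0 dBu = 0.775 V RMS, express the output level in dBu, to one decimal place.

Input level: 20·log₁₀(1.51/0.775) = 5.79 dBu.
Output: 5.79 + 9.1 = +14.9 dBu.

+14.9 dBu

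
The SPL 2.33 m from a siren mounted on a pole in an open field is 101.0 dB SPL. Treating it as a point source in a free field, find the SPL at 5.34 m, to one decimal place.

93.8 dB SPL

For a point source in a free field, ΔL = −20·log₁₀(d₂/d₁).
ΔL = −20·log₁₀(5.34/2.33) = -7.20 dB, so L₂ = 101.0 + (-7.20) = 93.8 dB SPL.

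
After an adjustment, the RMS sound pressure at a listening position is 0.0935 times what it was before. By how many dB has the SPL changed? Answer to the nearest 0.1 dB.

-20.6 dB

SPL change from a pressure ratio uses the 20·log₁₀ form:
20·log₁₀(0.0935) = -20.6 dB.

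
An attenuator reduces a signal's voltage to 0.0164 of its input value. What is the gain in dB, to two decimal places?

Voltage is an amplitude quantity, so gain = 20·log₁₀(V_out/V_in).
20·log₁₀(0.0164) = -35.70 dB.

-35.70 dB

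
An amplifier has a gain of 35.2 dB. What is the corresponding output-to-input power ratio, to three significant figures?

3310

Power ratio = 10^(dB/10).
10^(35.2/10) = 10^(3.520) = 3310.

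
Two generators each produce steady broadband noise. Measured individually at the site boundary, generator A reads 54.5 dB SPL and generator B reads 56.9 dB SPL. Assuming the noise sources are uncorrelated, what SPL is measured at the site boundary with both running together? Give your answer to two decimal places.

Uncorrelated sources add in intensity (power), not in dB.
L_total = 10·log₁₀(10^(54.5/10) + 10^(56.9/10)) = 10·log₁₀(771600) = 58.87 dB SPL.

58.87 dB SPL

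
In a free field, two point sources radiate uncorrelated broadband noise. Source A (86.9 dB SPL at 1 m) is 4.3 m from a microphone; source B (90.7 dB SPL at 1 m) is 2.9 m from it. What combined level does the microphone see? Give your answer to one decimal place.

At the listener: L_A = 86.9 − 20·log₁₀(4.3) = 74.23 dB; L_B = 90.7 − 20·log₁₀(2.9) = 81.45 dB.
Combined: 10·log₁₀(10^(74.23/10)+10^(81.45/10)) = 82.2 dB SPL.

82.2 dB SPL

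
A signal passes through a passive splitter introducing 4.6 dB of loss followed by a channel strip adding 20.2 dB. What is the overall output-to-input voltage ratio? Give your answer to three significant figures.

6.03

Net gain = (−4.6) + 20.2 = 15.6 dB.
Voltage ratio = 10^(15.6/20) = 6.03.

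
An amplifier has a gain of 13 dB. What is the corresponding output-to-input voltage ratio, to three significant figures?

Voltage ratio = 10^(dB/20).
10^(13/20) = 10^(0.6500) = 4.47.

4.47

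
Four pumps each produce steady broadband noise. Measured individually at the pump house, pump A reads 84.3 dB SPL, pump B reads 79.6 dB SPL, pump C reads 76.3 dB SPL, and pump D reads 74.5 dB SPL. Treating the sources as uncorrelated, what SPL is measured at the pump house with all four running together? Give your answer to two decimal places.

86.35 dB SPL

Add the sources as powers (linear), then convert back to dB:
L_total = 10·log₁₀(10^(84.3/10) + 10^(79.6/10) + 10^(76.3/10) + 10^(74.5/10)) = 10·log₁₀(431200000) = 86.35 dB SPL.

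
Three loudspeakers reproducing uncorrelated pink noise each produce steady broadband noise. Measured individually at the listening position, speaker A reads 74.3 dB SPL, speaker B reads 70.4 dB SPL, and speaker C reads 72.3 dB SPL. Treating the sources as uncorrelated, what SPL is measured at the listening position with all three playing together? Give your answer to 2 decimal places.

77.39 dB SPL

Incoherent sources sum as intensities:
L_total = 10·log₁₀(10^(74.3/10) + 10^(70.4/10) + 10^(72.3/10)) = 10·log₁₀(54860000) = 77.39 dB SPL.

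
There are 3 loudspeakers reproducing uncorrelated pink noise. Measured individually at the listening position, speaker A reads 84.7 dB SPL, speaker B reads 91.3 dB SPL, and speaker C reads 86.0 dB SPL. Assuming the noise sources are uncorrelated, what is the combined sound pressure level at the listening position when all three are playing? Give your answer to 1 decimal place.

93.1 dB SPL

Add the sources as powers (linear), then convert back to dB:
L_total = 10·log₁₀(10^(84.7/10) + 10^(91.3/10) + 10^(86.0/10)) = 10·log₁₀(2042000000) = 93.1 dB SPL.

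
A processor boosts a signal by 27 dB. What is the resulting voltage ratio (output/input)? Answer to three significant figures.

Voltage ratio = 10^(dB/20).
10^(27/20) = 10^(1.350) = 22.4.

22.4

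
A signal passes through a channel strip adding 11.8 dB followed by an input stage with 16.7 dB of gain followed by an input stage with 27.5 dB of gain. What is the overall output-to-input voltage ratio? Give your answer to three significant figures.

631

Net gain = 11.8 + 16.7 + 27.5 = 56.0 dB.
Voltage ratio = 10^(56.0/20) = 631.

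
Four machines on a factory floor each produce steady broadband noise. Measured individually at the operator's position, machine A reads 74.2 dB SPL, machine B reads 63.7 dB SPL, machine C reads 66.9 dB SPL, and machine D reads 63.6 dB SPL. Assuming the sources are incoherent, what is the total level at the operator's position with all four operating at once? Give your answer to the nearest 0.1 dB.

75.5 dB SPL

Add the sources as powers (linear), then convert back to dB:
L_total = 10·log₁₀(10^(74.2/10) + 10^(63.7/10) + 10^(66.9/10) + 10^(63.6/10)) = 10·log₁₀(35840000) = 75.5 dB SPL.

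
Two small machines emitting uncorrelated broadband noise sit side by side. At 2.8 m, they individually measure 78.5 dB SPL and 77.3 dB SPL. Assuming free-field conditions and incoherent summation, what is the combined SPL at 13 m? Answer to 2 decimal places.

67.62 dB SPL

Combined at 2.8 m: 10·log₁₀(10^(78.5/10)+10^(77.3/10)) = 80.952 dB SPL.
Then apply −20·log₁₀(13/2.8) = -13.336 dB → 67.62 dB SPL.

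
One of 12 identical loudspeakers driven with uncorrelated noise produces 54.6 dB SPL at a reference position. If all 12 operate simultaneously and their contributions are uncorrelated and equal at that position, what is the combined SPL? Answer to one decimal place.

65.4 dB SPL

12 equal incoherent sources raise the level by 10·log₁₀(12) = 10.79 dB.
L_total = 54.6 + 10.79 = 65.4 dB SPL.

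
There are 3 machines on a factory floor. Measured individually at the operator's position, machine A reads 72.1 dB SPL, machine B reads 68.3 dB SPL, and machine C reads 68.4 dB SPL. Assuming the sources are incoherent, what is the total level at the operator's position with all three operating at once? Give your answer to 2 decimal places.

74.76 dB SPL

Add the sources as powers (linear), then convert back to dB:
L_total = 10·log₁₀(10^(72.1/10) + 10^(68.3/10) + 10^(68.4/10)) = 10·log₁₀(29900000) = 74.76 dB SPL.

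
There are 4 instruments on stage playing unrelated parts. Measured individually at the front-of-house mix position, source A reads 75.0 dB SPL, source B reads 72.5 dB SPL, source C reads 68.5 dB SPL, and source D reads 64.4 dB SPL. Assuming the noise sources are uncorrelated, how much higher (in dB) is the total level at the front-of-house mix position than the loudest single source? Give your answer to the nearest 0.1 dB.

2.7 dB

Incoherent sources sum as intensities:
L_total = 10·log₁₀(10^(75.0/10) + 10^(72.5/10) + 10^(68.5/10) + 10^(64.4/10)) = 77.73 dB SPL.
Excess over the loudest (75.0 dB): 77.73 − 75.0 = 2.7 dB.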